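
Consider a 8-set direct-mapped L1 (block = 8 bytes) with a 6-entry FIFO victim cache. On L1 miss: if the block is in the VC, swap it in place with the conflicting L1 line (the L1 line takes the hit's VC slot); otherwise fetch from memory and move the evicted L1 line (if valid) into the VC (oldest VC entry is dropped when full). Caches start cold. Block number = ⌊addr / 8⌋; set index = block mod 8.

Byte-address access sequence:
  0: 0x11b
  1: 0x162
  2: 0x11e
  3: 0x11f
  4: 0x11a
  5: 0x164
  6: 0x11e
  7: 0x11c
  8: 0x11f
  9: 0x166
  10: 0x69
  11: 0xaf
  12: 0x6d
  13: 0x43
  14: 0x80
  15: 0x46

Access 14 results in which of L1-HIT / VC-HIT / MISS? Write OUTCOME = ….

#0 0x11b→b35/s3 MISS; vc=[]
#1 0x162→b44/s4 MISS; vc=[]
#2 0x11e→b35/s3 L1-HIT; vc=[]
#3 0x11f→b35/s3 L1-HIT; vc=[]
#4 0x11a→b35/s3 L1-HIT; vc=[]
#5 0x164→b44/s4 L1-HIT; vc=[]
#6 0x11e→b35/s3 L1-HIT; vc=[]
#7 0x11c→b35/s3 L1-HIT; vc=[]
#8 0x11f→b35/s3 L1-HIT; vc=[]
#9 0x166→b44/s4 L1-HIT; vc=[]
#10 0x69→b13/s5 MISS; vc=[]
#11 0xaf→b21/s5 MISS; vc=[13]
#12 0x6d→b13/s5 VC-HIT; vc=[21]
#13 0x43→b8/s0 MISS; vc=[21]
#14 0x80→b16/s0 MISS; vc=[21,8]
#15 0x46→b8/s0 VC-HIT; vc=[21,16]

OUTCOME = MISS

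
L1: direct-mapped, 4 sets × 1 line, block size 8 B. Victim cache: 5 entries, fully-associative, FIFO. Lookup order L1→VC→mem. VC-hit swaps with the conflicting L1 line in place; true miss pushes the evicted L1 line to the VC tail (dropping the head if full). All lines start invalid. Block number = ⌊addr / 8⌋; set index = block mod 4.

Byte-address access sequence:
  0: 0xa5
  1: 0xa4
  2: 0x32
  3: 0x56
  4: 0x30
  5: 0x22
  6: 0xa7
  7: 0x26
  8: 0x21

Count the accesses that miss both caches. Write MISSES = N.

#0 0xa5→b20/s0 MISS; vc=[]
#1 0xa4→b20/s0 L1-HIT; vc=[]
#2 0x32→b6/s2 MISS; vc=[]
#3 0x56→b10/s2 MISS; vc=[6]
#4 0x30→b6/s2 VC-HIT; vc=[10]
#5 0x22→b4/s0 MISS; vc=[10,20]
#6 0xa7→b20/s0 VC-HIT; vc=[10,4]
#7 0x26→b4/s0 VC-HIT; vc=[10,20]
#8 0x21→b4/s0 L1-HIT; vc=[10,20]

MISSES = 4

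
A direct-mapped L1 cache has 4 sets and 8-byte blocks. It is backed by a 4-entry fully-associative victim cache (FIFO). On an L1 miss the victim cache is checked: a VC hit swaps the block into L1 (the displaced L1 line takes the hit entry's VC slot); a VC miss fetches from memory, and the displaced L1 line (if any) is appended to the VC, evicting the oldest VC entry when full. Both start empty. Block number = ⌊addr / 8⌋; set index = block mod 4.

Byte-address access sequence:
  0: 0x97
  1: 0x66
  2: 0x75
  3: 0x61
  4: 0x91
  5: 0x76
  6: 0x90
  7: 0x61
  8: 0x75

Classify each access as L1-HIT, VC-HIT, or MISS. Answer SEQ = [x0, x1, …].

SEQ = [MISS, MISS, MISS, L1-HIT, VC-HIT, VC-HIT, VC-HIT, L1-HIT, VC-HIT]

  [0] addr=0x97 blk=18 s=2: MISS | VC []
  [1] addr=0x66 blk=12 s=0: MISS | VC []
  [2] addr=0x75 blk=14 s=2: MISS | VC [18]
  [3] addr=0x61 blk=12 s=0: L1-HIT | VC [18]
  [4] addr=0x91 blk=18 s=2: VC-HIT | VC [14]
  [5] addr=0x76 blk=14 s=2: VC-HIT | VC [18]
  [6] addr=0x90 blk=18 s=2: VC-HIT | VC [14]
  [7] addr=0x61 blk=12 s=0: L1-HIT | VC [14]
  [8] addr=0x75 blk=14 s=2: VC-HIT | VC [18]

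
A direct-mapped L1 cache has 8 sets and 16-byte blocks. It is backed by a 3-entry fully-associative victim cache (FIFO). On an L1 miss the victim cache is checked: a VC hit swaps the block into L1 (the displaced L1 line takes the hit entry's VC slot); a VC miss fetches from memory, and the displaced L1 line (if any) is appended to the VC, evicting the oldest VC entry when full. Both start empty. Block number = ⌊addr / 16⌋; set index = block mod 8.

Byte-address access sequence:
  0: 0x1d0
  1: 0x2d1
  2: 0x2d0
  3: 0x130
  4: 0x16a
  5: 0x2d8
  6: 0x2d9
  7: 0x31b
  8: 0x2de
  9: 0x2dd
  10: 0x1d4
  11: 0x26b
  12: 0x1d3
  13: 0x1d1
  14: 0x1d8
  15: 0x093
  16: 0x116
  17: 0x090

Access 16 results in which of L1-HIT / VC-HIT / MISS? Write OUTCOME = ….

  [0] addr=0x1d0 blk=29 s=5: MISS | VC []
  [1] addr=0x2d1 blk=45 s=5: MISS | VC [29]
  [2] addr=0x2d0 blk=45 s=5: L1-HIT | VC [29]
  [3] addr=0x130 blk=19 s=3: MISS | VC [29]
  [4] addr=0x16a blk=22 s=6: MISS | VC [29]
  [5] addr=0x2d8 blk=45 s=5: L1-HIT | VC [29]
  [6] addr=0x2d9 blk=45 s=5: L1-HIT | VC [29]
  [7] addr=0x31b blk=49 s=1: MISS | VC [29]
  [8] addr=0x2de blk=45 s=5: L1-HIT | VC [29]
  [9] addr=0x2dd blk=45 s=5: L1-HIT | VC [29]
  [10] addr=0x1d4 blk=29 s=5: VC-HIT | VC [45]
  [11] addr=0x26b blk=38 s=6: MISS | VC [45, 22]
  [12] addr=0x1d3 blk=29 s=5: L1-HIT | VC [45, 22]
  [13] addr=0x1d1 blk=29 s=5: L1-HIT | VC [45, 22]
  [14] addr=0x1d8 blk=29 s=5: L1-HIT | VC [45, 22]
  [15] addr=0x93 blk=9 s=1: MISS | VC [45, 22, 49]
  [16] addr=0x116 blk=17 s=1: MISS | VC [22, 49, 9]
  [17] addr=0x90 blk=9 s=1: VC-HIT | VC [22, 49, 17]

OUTCOME = MISS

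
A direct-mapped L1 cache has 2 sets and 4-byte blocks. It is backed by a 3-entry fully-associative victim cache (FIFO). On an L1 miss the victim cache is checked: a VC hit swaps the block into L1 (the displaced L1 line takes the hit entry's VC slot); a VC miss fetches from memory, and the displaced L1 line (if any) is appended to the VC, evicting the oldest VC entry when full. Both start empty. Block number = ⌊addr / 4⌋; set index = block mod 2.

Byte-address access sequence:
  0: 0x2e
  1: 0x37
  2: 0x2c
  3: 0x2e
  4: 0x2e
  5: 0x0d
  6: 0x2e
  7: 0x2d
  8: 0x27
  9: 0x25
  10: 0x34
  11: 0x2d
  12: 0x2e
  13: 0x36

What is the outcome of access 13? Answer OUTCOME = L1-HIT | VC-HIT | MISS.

OUTCOME = VC-HIT

0: 0x2e (blk 11, set 1) → MISS  vc=[]
1: 0x37 (blk 13, set 1) → MISS  vc=[11]
2: 0x2c (blk 11, set 1) → VC-HIT  vc=[13]
3: 0x2e (blk 11, set 1) → L1-HIT  vc=[13]
4: 0x2e (blk 11, set 1) → L1-HIT  vc=[13]
5: 0xd (blk 3, set 1) → MISS  vc=[13, 11]
6: 0x2e (blk 11, set 1) → VC-HIT  vc=[13, 3]
7: 0x2d (blk 11, set 1) → L1-HIT  vc=[13, 3]
8: 0x27 (blk 9, set 1) → MISS  vc=[13, 3, 11]
9: 0x25 (blk 9, set 1) → L1-HIT  vc=[13, 3, 11]
10: 0x34 (blk 13, set 1) → VC-HIT  vc=[9, 3, 11]
11: 0x2d (blk 11, set 1) → VC-HIT  vc=[9, 3, 13]
12: 0x2e (blk 11, set 1) → L1-HIT  vc=[9, 3, 13]
13: 0x36 (blk 13, set 1) → VC-HIT  vc=[9, 3, 11]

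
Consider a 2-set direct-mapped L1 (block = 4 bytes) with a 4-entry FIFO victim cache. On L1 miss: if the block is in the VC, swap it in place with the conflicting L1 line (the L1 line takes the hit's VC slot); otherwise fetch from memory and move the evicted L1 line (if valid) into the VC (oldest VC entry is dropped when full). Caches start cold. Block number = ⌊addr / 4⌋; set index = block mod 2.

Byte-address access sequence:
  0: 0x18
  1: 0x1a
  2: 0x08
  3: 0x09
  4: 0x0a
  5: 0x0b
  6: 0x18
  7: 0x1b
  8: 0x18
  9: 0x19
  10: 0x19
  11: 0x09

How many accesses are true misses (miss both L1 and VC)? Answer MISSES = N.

MISSES = 2

  [0] addr=0x18 blk=6 s=0: MISS | VC []
  [1] addr=0x1a blk=6 s=0: L1-HIT | VC []
  [2] addr=0x8 blk=2 s=0: MISS | VC [6]
  [3] addr=0x9 blk=2 s=0: L1-HIT | VC [6]
  [4] addr=0xa blk=2 s=0: L1-HIT | VC [6]
  [5] addr=0xb blk=2 s=0: L1-HIT | VC [6]
  [6] addr=0x18 blk=6 s=0: VC-HIT | VC [2]
  [7] addr=0x1b blk=6 s=0: L1-HIT | VC [2]
  [8] addr=0x18 blk=6 s=0: L1-HIT | VC [2]
  [9] addr=0x19 blk=6 s=0: L1-HIT | VC [2]
  [10] addr=0x19 blk=6 s=0: L1-HIT | VC [2]
  [11] addr=0x9 blk=2 s=0: VC-HIT | VC [6]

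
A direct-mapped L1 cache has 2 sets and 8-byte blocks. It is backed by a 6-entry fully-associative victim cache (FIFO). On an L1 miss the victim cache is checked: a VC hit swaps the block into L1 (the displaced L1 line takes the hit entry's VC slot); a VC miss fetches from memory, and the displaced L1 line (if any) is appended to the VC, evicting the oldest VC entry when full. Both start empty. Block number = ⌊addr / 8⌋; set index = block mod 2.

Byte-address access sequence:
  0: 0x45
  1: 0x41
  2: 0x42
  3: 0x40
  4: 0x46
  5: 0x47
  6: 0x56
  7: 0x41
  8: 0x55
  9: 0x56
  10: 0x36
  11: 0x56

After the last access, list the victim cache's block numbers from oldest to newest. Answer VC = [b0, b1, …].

0: 0x45 (blk 8, set 0) → MISS  vc=[]
1: 0x41 (blk 8, set 0) → L1-HIT  vc=[]
2: 0x42 (blk 8, set 0) → L1-HIT  vc=[]
3: 0x40 (blk 8, set 0) → L1-HIT  vc=[]
4: 0x46 (blk 8, set 0) → L1-HIT  vc=[]
5: 0x47 (blk 8, set 0) → L1-HIT  vc=[]
6: 0x56 (blk 10, set 0) → MISS  vc=[8]
7: 0x41 (blk 8, set 0) → VC-HIT  vc=[10]
8: 0x55 (blk 10, set 0) → VC-HIT  vc=[8]
9: 0x56 (blk 10, set 0) → L1-HIT  vc=[8]
10: 0x36 (blk 6, set 0) → MISS  vc=[8, 10]
11: 0x56 (blk 10, set 0) → VC-HIT  vc=[8, 6]

VC = [8, 6]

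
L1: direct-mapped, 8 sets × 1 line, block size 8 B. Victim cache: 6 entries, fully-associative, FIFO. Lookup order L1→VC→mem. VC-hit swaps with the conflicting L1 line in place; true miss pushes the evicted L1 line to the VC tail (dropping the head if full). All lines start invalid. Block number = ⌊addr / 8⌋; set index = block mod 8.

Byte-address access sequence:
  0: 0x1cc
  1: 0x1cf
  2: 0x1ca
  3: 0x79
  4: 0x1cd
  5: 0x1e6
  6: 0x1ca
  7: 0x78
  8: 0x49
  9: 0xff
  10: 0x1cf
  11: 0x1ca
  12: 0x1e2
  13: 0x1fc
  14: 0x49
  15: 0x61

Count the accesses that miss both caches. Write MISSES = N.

0: 0x1cc (blk 57, set 1) → MISS  vc=[]
1: 0x1cf (blk 57, set 1) → L1-HIT  vc=[]
2: 0x1ca (blk 57, set 1) → L1-HIT  vc=[]
3: 0x79 (blk 15, set 7) → MISS  vc=[]
4: 0x1cd (blk 57, set 1) → L1-HIT  vc=[]
5: 0x1e6 (blk 60, set 4) → MISS  vc=[]
6: 0x1ca (blk 57, set 1) → L1-HIT  vc=[]
7: 0x78 (blk 15, set 7) → L1-HIT  vc=[]
8: 0x49 (blk 9, set 1) → MISS  vc=[57]
9: 0xff (blk 31, set 7) → MISS  vc=[57, 15]
10: 0x1cf (blk 57, set 1) → VC-HIT  vc=[9, 15]
11: 0x1ca (blk 57, set 1) → L1-HIT  vc=[9, 15]
12: 0x1e2 (blk 60, set 4) → L1-HIT  vc=[9, 15]
13: 0x1fc (blk 63, set 7) → MISS  vc=[9, 15, 31]
14: 0x49 (blk 9, set 1) → VC-HIT  vc=[57, 15, 31]
15: 0x61 (blk 12, set 4) → MISS  vc=[57, 15, 31, 60]

MISSES = 7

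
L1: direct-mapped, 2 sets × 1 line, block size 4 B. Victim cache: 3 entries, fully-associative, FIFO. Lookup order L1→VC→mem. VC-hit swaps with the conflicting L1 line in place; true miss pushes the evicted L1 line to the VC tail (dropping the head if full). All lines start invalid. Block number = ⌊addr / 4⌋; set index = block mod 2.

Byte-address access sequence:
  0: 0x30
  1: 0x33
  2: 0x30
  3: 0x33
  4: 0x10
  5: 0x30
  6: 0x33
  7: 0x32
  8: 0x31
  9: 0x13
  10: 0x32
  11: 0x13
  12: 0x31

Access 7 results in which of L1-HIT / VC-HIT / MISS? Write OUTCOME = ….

#0 0x30→b12/s0 MISS; vc=[]
#1 0x33→b12/s0 L1-HIT; vc=[]
#2 0x30→b12/s0 L1-HIT; vc=[]
#3 0x33→b12/s0 L1-HIT; vc=[]
#4 0x10→b4/s0 MISS; vc=[12]
#5 0x30→b12/s0 VC-HIT; vc=[4]
#6 0x33→b12/s0 L1-HIT; vc=[4]
#7 0x32→b12/s0 L1-HIT; vc=[4]
#8 0x31→b12/s0 L1-HIT; vc=[4]
#9 0x13→b4/s0 VC-HIT; vc=[12]
#10 0x32→b12/s0 VC-HIT; vc=[4]
#11 0x13→b4/s0 VC-HIT; vc=[12]
#12 0x31→b12/s0 VC-HIT; vc=[4]

OUTCOME = L1-HIT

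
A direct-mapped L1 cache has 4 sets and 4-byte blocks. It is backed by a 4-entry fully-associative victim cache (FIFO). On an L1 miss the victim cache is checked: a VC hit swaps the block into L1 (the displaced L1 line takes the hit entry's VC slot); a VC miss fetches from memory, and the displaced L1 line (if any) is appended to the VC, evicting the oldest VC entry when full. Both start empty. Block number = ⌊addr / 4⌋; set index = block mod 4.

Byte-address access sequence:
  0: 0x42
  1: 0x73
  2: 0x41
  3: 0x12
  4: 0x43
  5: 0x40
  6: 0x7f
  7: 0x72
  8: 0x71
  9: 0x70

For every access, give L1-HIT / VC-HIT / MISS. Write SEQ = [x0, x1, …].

SEQ = [MISS, MISS, VC-HIT, MISS, VC-HIT, L1-HIT, MISS, VC-HIT, L1-HIT, L1-HIT]

0: 0x42 (blk 16, set 0) → MISS  vc=[]
1: 0x73 (blk 28, set 0) → MISS  vc=[16]
2: 0x41 (blk 16, set 0) → VC-HIT  vc=[28]
3: 0x12 (blk 4, set 0) → MISS  vc=[28, 16]
4: 0x43 (blk 16, set 0) → VC-HIT  vc=[28, 4]
5: 0x40 (blk 16, set 0) → L1-HIT  vc=[28, 4]
6: 0x7f (blk 31, set 3) → MISS  vc=[28, 4]
7: 0x72 (blk 28, set 0) → VC-HIT  vc=[16, 4]
8: 0x71 (blk 28, set 0) → L1-HIT  vc=[16, 4]
9: 0x70 (blk 28, set 0) → L1-HIT  vc=[16, 4]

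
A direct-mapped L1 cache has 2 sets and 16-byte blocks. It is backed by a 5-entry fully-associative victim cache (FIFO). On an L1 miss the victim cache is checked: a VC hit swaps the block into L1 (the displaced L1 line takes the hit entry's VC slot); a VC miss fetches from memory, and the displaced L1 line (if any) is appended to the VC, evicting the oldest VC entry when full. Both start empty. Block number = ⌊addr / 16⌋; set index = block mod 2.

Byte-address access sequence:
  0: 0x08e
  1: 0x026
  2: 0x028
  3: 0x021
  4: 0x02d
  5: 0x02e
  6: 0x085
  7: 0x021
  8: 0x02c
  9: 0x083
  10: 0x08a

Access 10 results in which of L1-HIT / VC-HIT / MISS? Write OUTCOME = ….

OUTCOME = L1-HIT

0: 0x8e (blk 8, set 0) → MISS  vc=[]
1: 0x26 (blk 2, set 0) → MISS  vc=[8]
2: 0x28 (blk 2, set 0) → L1-HIT  vc=[8]
3: 0x21 (blk 2, set 0) → L1-HIT  vc=[8]
4: 0x2d (blk 2, set 0) → L1-HIT  vc=[8]
5: 0x2e (blk 2, set 0) → L1-HIT  vc=[8]
6: 0x85 (blk 8, set 0) → VC-HIT  vc=[2]
7: 0x21 (blk 2, set 0) → VC-HIT  vc=[8]
8: 0x2c (blk 2, set 0) → L1-HIT  vc=[8]
9: 0x83 (blk 8, set 0) → VC-HIT  vc=[2]
10: 0x8a (blk 8, set 0) → L1-HIT  vc=[2]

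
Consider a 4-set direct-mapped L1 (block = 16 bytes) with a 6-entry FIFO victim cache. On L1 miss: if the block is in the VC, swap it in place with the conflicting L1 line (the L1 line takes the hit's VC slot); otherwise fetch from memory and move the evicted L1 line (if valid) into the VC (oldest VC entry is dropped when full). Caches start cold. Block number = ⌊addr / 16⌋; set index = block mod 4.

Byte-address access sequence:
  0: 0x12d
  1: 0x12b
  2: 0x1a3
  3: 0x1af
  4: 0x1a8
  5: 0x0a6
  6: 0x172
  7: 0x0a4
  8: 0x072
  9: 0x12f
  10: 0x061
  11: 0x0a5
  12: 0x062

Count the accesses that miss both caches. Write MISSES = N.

MISSES = 6

0: 0x12d (blk 18, set 2) → MISS  vc=[]
1: 0x12b (blk 18, set 2) → L1-HIT  vc=[]
2: 0x1a3 (blk 26, set 2) → MISS  vc=[18]
3: 0x1af (blk 26, set 2) → L1-HIT  vc=[18]
4: 0x1a8 (blk 26, set 2) → L1-HIT  vc=[18]
5: 0xa6 (blk 10, set 2) → MISS  vc=[18, 26]
6: 0x172 (blk 23, set 3) → MISS  vc=[18, 26]
7: 0xa4 (blk 10, set 2) → L1-HIT  vc=[18, 26]
8: 0x72 (blk 7, set 3) → MISS  vc=[18, 26, 23]
9: 0x12f (blk 18, set 2) → VC-HIT  vc=[10, 26, 23]
10: 0x61 (blk 6, set 2) → MISS  vc=[10, 26, 23, 18]
11: 0xa5 (blk 10, set 2) → VC-HIT  vc=[6, 26, 23, 18]
12: 0x62 (blk 6, set 2) → VC-HIT  vc=[10, 26, 23, 18]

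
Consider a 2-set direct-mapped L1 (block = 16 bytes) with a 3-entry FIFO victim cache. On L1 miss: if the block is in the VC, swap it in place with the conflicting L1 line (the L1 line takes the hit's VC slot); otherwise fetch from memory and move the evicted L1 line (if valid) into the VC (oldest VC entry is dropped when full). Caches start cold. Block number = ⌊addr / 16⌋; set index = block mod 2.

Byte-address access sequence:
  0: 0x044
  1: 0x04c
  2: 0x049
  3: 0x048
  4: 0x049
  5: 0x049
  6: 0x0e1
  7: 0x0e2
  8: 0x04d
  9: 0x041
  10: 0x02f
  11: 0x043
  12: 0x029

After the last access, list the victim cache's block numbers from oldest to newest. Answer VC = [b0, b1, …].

0: 0x44 (blk 4, set 0) → MISS  vc=[]
1: 0x4c (blk 4, set 0) → L1-HIT  vc=[]
2: 0x49 (blk 4, set 0) → L1-HIT  vc=[]
3: 0x48 (blk 4, set 0) → L1-HIT  vc=[]
4: 0x49 (blk 4, set 0) → L1-HIT  vc=[]
5: 0x49 (blk 4, set 0) → L1-HIT  vc=[]
6: 0xe1 (blk 14, set 0) → MISS  vc=[4]
7: 0xe2 (blk 14, set 0) → L1-HIT  vc=[4]
8: 0x4d (blk 4, set 0) → VC-HIT  vc=[14]
9: 0x41 (blk 4, set 0) → L1-HIT  vc=[14]
10: 0x2f (blk 2, set 0) → MISS  vc=[14, 4]
11: 0x43 (blk 4, set 0) → VC-HIT  vc=[14, 2]
12: 0x29 (blk 2, set 0) → VC-HIT  vc=[14, 4]

VC = [14, 4]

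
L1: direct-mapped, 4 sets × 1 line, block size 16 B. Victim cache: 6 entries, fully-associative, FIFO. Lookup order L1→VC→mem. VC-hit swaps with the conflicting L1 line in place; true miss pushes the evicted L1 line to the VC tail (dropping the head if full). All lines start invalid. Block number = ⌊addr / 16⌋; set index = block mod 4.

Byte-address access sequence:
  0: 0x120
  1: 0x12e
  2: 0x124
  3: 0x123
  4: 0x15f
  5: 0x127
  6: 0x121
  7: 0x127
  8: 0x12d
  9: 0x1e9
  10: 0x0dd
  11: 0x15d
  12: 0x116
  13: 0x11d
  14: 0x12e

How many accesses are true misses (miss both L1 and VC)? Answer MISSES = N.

MISSES = 5

#0 0x120→b18/s2 MISS; vc=[]
#1 0x12e→b18/s2 L1-HIT; vc=[]
#2 0x124→b18/s2 L1-HIT; vc=[]
#3 0x123→b18/s2 L1-HIT; vc=[]
#4 0x15f→b21/s1 MISS; vc=[]
#5 0x127→b18/s2 L1-HIT; vc=[]
#6 0x121→b18/s2 L1-HIT; vc=[]
#7 0x127→b18/s2 L1-HIT; vc=[]
#8 0x12d→b18/s2 L1-HIT; vc=[]
#9 0x1e9→b30/s2 MISS; vc=[18]
#10 0xdd→b13/s1 MISS; vc=[18,21]
#11 0x15d→b21/s1 VC-HIT; vc=[18,13]
#12 0x116→b17/s1 MISS; vc=[18,13,21]
#13 0x11d→b17/s1 L1-HIT; vc=[18,13,21]
#14 0x12e→b18/s2 VC-HIT; vc=[30,13,21]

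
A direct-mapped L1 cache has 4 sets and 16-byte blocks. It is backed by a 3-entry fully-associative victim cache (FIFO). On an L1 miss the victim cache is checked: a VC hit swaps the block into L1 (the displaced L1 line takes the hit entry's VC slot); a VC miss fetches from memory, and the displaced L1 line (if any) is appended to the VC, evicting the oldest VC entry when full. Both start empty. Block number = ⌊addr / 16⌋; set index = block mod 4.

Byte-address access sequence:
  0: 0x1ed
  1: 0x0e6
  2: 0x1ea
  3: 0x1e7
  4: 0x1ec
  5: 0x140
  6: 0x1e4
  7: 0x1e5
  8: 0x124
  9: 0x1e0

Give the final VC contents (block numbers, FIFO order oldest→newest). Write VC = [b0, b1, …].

#0 0x1ed→b30/s2 MISS; vc=[]
#1 0xe6→b14/s2 MISS; vc=[30]
#2 0x1ea→b30/s2 VC-HIT; vc=[14]
#3 0x1e7→b30/s2 L1-HIT; vc=[14]
#4 0x1ec→b30/s2 L1-HIT; vc=[14]
#5 0x140→b20/s0 MISS; vc=[14]
#6 0x1e4→b30/s2 L1-HIT; vc=[14]
#7 0x1e5→b30/s2 L1-HIT; vc=[14]
#8 0x124→b18/s2 MISS; vc=[14,30]
#9 0x1e0→b30/s2 VC-HIT; vc=[14,18]

VC = [14, 18]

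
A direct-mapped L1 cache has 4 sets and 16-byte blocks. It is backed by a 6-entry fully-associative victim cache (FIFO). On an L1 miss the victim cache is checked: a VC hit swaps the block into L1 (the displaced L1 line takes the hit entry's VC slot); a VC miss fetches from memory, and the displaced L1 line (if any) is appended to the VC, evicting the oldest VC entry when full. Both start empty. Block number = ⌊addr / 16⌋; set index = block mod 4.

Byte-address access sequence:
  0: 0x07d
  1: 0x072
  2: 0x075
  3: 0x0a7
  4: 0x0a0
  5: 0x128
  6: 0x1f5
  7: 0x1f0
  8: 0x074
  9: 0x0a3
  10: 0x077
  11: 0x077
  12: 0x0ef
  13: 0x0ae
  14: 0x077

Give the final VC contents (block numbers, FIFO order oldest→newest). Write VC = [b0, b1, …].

VC = [18, 31, 14]

0: 0x7d (blk 7, set 3) → MISS  vc=[]
1: 0x72 (blk 7, set 3) → L1-HIT  vc=[]
2: 0x75 (blk 7, set 3) → L1-HIT  vc=[]
3: 0xa7 (blk 10, set 2) → MISS  vc=[]
4: 0xa0 (blk 10, set 2) → L1-HIT  vc=[]
5: 0x128 (blk 18, set 2) → MISS  vc=[10]
6: 0x1f5 (blk 31, set 3) → MISS  vc=[10, 7]
7: 0x1f0 (blk 31, set 3) → L1-HIT  vc=[10, 7]
8: 0x74 (blk 7, set 3) → VC-HIT  vc=[10, 31]
9: 0xa3 (blk 10, set 2) → VC-HIT  vc=[18, 31]
10: 0x77 (blk 7, set 3) → L1-HIT  vc=[18, 31]
11: 0x77 (blk 7, set 3) → L1-HIT  vc=[18, 31]
12: 0xef (blk 14, set 2) → MISS  vc=[18, 31, 10]
13: 0xae (blk 10, set 2) → VC-HIT  vc=[18, 31, 14]
14: 0x77 (blk 7, set 3) → L1-HIT  vc=[18, 31, 14]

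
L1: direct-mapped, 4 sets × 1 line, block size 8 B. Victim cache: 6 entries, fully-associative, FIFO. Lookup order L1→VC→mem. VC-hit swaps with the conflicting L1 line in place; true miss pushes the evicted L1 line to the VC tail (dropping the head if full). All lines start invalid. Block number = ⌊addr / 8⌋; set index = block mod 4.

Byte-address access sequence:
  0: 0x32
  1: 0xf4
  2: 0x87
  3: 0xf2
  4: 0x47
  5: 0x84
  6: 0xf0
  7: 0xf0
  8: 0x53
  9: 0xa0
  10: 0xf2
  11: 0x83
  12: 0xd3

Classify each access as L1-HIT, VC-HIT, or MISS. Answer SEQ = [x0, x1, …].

SEQ = [MISS, MISS, MISS, L1-HIT, MISS, VC-HIT, L1-HIT, L1-HIT, MISS, MISS, VC-HIT, VC-HIT, MISS]

  [0] addr=0x32 blk=6 s=2: MISS | VC []
  [1] addr=0xf4 blk=30 s=2: MISS | VC [6]
  [2] addr=0x87 blk=16 s=0: MISS | VC [6]
  [3] addr=0xf2 blk=30 s=2: L1-HIT | VC [6]
  [4] addr=0x47 blk=8 s=0: MISS | VC [6, 16]
  [5] addr=0x84 blk=16 s=0: VC-HIT | VC [6, 8]
  [6] addr=0xf0 blk=30 s=2: L1-HIT | VC [6, 8]
  [7] addr=0xf0 blk=30 s=2: L1-HIT | VC [6, 8]
  [8] addr=0x53 blk=10 s=2: MISS | VC [6, 8, 30]
  [9] addr=0xa0 blk=20 s=0: MISS | VC [6, 8, 30, 16]
  [10] addr=0xf2 blk=30 s=2: VC-HIT | VC [6, 8, 10, 16]
  [11] addr=0x83 blk=16 s=0: VC-HIT | VC [6, 8, 10, 20]
  [12] addr=0xd3 blk=26 s=2: MISS | VC [6, 8, 10, 20, 30]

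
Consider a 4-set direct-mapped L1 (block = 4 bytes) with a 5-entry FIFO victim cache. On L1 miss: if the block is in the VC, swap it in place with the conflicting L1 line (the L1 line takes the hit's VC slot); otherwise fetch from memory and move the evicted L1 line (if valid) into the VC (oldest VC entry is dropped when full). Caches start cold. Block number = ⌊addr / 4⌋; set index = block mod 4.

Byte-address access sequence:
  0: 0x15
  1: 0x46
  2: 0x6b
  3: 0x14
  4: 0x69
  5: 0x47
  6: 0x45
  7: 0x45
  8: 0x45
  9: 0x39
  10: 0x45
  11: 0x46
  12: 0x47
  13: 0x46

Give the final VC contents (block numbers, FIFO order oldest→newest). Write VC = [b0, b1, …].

0: 0x15 (blk 5, set 1) → MISS  vc=[]
1: 0x46 (blk 17, set 1) → MISS  vc=[5]
2: 0x6b (blk 26, set 2) → MISS  vc=[5]
3: 0x14 (blk 5, set 1) → VC-HIT  vc=[17]
4: 0x69 (blk 26, set 2) → L1-HIT  vc=[17]
5: 0x47 (blk 17, set 1) → VC-HIT  vc=[5]
6: 0x45 (blk 17, set 1) → L1-HIT  vc=[5]
7: 0x45 (blk 17, set 1) → L1-HIT  vc=[5]
8: 0x45 (blk 17, set 1) → L1-HIT  vc=[5]
9: 0x39 (blk 14, set 2) → MISS  vc=[5, 26]
10: 0x45 (blk 17, set 1) → L1-HIT  vc=[5, 26]
11: 0x46 (blk 17, set 1) → L1-HIT  vc=[5, 26]
12: 0x47 (blk 17, set 1) → L1-HIT  vc=[5, 26]
13: 0x46 (blk 17, set 1) → L1-HIT  vc=[5, 26]

VC = [5, 26]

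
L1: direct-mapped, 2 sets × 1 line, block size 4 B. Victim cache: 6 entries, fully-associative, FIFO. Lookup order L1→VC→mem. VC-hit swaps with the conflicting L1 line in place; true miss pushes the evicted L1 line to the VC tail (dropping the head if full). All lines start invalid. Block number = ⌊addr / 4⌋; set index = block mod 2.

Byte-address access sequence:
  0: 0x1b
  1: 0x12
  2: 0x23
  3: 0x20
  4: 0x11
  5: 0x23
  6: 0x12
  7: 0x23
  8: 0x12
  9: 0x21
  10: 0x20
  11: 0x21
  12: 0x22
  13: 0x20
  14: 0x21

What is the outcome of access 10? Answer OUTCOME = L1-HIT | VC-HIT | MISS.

  [0] addr=0x1b blk=6 s=0: MISS | VC []
  [1] addr=0x12 blk=4 s=0: MISS | VC [6]
  [2] addr=0x23 blk=8 s=0: MISS | VC [6, 4]
  [3] addr=0x20 blk=8 s=0: L1-HIT | VC [6, 4]
  [4] addr=0x11 blk=4 s=0: VC-HIT | VC [6, 8]
  [5] addr=0x23 blk=8 s=0: VC-HIT | VC [6, 4]
  [6] addr=0x12 blk=4 s=0: VC-HIT | VC [6, 8]
  [7] addr=0x23 blk=8 s=0: VC-HIT | VC [6, 4]
  [8] addr=0x12 blk=4 s=0: VC-HIT | VC [6, 8]
  [9] addr=0x21 blk=8 s=0: VC-HIT | VC [6, 4]
  [10] addr=0x20 blk=8 s=0: L1-HIT | VC [6, 4]
  [11] addr=0x21 blk=8 s=0: L1-HIT | VC [6, 4]
  [12] addr=0x22 blk=8 s=0: L1-HIT | VC [6, 4]
  [13] addr=0x20 blk=8 s=0: L1-HIT | VC [6, 4]
  [14] addr=0x21 blk=8 s=0: L1-HIT | VC [6, 4]

OUTCOME = L1-HIT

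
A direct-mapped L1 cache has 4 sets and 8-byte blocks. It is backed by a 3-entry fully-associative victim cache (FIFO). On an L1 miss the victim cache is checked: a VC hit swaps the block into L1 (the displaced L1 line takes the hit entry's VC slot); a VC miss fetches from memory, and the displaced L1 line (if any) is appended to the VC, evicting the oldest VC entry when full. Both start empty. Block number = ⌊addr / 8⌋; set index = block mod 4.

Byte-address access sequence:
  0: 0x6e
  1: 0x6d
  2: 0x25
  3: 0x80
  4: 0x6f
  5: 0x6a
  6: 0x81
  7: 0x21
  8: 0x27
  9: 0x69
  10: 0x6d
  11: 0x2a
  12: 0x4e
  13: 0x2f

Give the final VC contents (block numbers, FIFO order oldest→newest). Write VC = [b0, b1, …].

VC = [16, 13, 9]

#0 0x6e→b13/s1 MISS; vc=[]
#1 0x6d→b13/s1 L1-HIT; vc=[]
#2 0x25→b4/s0 MISS; vc=[]
#3 0x80→b16/s0 MISS; vc=[4]
#4 0x6f→b13/s1 L1-HIT; vc=[4]
#5 0x6a→b13/s1 L1-HIT; vc=[4]
#6 0x81→b16/s0 L1-HIT; vc=[4]
#7 0x21→b4/s0 VC-HIT; vc=[16]
#8 0x27→b4/s0 L1-HIT; vc=[16]
#9 0x69→b13/s1 L1-HIT; vc=[16]
#10 0x6d→b13/s1 L1-HIT; vc=[16]
#11 0x2a→b5/s1 MISS; vc=[16,13]
#12 0x4e→b9/s1 MISS; vc=[16,13,5]
#13 0x2f→b5/s1 VC-HIT; vc=[16,13,9]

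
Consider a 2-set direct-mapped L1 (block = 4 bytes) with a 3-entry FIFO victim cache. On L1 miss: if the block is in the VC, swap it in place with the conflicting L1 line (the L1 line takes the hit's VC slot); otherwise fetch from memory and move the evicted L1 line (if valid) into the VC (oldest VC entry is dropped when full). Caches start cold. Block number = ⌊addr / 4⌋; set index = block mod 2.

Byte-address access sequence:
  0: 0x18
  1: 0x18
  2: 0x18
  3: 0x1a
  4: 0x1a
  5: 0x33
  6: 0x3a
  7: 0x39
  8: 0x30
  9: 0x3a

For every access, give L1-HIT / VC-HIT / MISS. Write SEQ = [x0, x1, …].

SEQ = [MISS, L1-HIT, L1-HIT, L1-HIT, L1-HIT, MISS, MISS, L1-HIT, VC-HIT, VC-HIT]

0: 0x18 (blk 6, set 0) → MISS  vc=[]
1: 0x18 (blk 6, set 0) → L1-HIT  vc=[]
2: 0x18 (blk 6, set 0) → L1-HIT  vc=[]
3: 0x1a (blk 6, set 0) → L1-HIT  vc=[]
4: 0x1a (blk 6, set 0) → L1-HIT  vc=[]
5: 0x33 (blk 12, set 0) → MISS  vc=[6]
6: 0x3a (blk 14, set 0) → MISS  vc=[6, 12]
7: 0x39 (blk 14, set 0) → L1-HIT  vc=[6, 12]
8: 0x30 (blk 12, set 0) → VC-HIT  vc=[6, 14]
9: 0x3a (blk 14, set 0) → VC-HIT  vc=[6, 12]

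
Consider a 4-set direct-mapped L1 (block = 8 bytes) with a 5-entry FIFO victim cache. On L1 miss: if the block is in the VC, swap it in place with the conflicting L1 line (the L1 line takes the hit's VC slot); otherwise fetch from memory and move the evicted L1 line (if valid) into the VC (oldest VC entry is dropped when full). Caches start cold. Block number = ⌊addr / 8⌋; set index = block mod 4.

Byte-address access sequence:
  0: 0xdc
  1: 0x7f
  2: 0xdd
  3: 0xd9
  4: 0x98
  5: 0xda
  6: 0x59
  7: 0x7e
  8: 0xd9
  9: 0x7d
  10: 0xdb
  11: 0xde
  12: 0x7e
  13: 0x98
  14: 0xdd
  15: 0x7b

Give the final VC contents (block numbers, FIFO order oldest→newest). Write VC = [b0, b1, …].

#0 0xdc→b27/s3 MISS; vc=[]
#1 0x7f→b15/s3 MISS; vc=[27]
#2 0xdd→b27/s3 VC-HIT; vc=[15]
#3 0xd9→b27/s3 L1-HIT; vc=[15]
#4 0x98→b19/s3 MISS; vc=[15,27]
#5 0xda→b27/s3 VC-HIT; vc=[15,19]
#6 0x59→b11/s3 MISS; vc=[15,19,27]
#7 0x7e→b15/s3 VC-HIT; vc=[11,19,27]
#8 0xd9→b27/s3 VC-HIT; vc=[11,19,15]
#9 0x7d→b15/s3 VC-HIT; vc=[11,19,27]
#10 0xdb→b27/s3 VC-HIT; vc=[11,19,15]
#11 0xde→b27/s3 L1-HIT; vc=[11,19,15]
#12 0x7e→b15/s3 VC-HIT; vc=[11,19,27]
#13 0x98→b19/s3 VC-HIT; vc=[11,15,27]
#14 0xdd→b27/s3 VC-HIT; vc=[11,15,19]
#15 0x7b→b15/s3 VC-HIT; vc=[11,27,19]

VC = [11, 27, 19]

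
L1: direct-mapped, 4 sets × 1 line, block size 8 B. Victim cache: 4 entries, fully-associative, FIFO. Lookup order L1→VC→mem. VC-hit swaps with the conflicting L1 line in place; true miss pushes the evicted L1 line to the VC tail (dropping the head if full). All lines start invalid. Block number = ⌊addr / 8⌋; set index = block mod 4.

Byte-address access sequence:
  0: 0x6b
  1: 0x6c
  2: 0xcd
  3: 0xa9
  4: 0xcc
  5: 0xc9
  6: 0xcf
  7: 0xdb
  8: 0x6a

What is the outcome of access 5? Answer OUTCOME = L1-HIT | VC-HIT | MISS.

0: 0x6b (blk 13, set 1) → MISS  vc=[]
1: 0x6c (blk 13, set 1) → L1-HIT  vc=[]
2: 0xcd (blk 25, set 1) → MISS  vc=[13]
3: 0xa9 (blk 21, set 1) → MISS  vc=[13, 25]
4: 0xcc (blk 25, set 1) → VC-HIT  vc=[13, 21]
5: 0xc9 (blk 25, set 1) → L1-HIT  vc=[13, 21]
6: 0xcf (blk 25, set 1) → L1-HIT  vc=[13, 21]
7: 0xdb (blk 27, set 3) → MISS  vc=[13, 21]
8: 0x6a (blk 13, set 1) → VC-HIT  vc=[25, 21]

OUTCOME = L1-HIT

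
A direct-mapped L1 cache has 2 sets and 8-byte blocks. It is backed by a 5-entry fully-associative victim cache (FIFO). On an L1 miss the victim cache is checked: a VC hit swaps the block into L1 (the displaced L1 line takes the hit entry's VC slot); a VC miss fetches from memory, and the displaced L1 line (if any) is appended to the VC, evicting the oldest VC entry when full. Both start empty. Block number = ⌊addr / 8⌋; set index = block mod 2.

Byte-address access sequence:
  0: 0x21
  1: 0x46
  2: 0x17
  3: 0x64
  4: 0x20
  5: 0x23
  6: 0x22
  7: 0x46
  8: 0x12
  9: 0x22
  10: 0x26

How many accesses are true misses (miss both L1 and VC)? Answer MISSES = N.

  [0] addr=0x21 blk=4 s=0: MISS | VC []
  [1] addr=0x46 blk=8 s=0: MISS | VC [4]
  [2] addr=0x17 blk=2 s=0: MISS | VC [4, 8]
  [3] addr=0x64 blk=12 s=0: MISS | VC [4, 8, 2]
  [4] addr=0x20 blk=4 s=0: VC-HIT | VC [12, 8, 2]
  [5] addr=0x23 blk=4 s=0: L1-HIT | VC [12, 8, 2]
  [6] addr=0x22 blk=4 s=0: L1-HIT | VC [12, 8, 2]
  [7] addr=0x46 blk=8 s=0: VC-HIT | VC [12, 4, 2]
  [8] addr=0x12 blk=2 s=0: VC-HIT | VC [12, 4, 8]
  [9] addr=0x22 blk=4 s=0: VC-HIT | VC [12, 2, 8]
  [10] addr=0x26 blk=4 s=0: L1-HIT | VC [12, 2, 8]

MISSES = 4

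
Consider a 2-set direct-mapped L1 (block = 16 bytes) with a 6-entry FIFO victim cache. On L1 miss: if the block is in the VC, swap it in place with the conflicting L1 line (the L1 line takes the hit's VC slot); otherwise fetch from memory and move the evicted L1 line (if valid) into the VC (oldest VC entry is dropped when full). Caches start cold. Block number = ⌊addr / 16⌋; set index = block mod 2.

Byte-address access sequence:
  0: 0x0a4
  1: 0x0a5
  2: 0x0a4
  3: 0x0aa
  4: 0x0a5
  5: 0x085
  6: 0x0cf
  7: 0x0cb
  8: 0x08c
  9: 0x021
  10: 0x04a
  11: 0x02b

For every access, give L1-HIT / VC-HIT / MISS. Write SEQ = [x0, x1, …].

#0 0xa4→b10/s0 MISS; vc=[]
#1 0xa5→b10/s0 L1-HIT; vc=[]
#2 0xa4→b10/s0 L1-HIT; vc=[]
#3 0xaa→b10/s0 L1-HIT; vc=[]
#4 0xa5→b10/s0 L1-HIT; vc=[]
#5 0x85→b8/s0 MISS; vc=[10]
#6 0xcf→b12/s0 MISS; vc=[10,8]
#7 0xcb→b12/s0 L1-HIT; vc=[10,8]
#8 0x8c→b8/s0 VC-HIT; vc=[10,12]
#9 0x21→b2/s0 MISS; vc=[10,12,8]
#10 0x4a→b4/s0 MISS; vc=[10,12,8,2]
#11 0x2b→b2/s0 VC-HIT; vc=[10,12,8,4]

SEQ = [MISS, L1-HIT, L1-HIT, L1-HIT, L1-HIT, MISS, MISS, L1-HIT, VC-HIT, MISS, MISS, VC-HIT]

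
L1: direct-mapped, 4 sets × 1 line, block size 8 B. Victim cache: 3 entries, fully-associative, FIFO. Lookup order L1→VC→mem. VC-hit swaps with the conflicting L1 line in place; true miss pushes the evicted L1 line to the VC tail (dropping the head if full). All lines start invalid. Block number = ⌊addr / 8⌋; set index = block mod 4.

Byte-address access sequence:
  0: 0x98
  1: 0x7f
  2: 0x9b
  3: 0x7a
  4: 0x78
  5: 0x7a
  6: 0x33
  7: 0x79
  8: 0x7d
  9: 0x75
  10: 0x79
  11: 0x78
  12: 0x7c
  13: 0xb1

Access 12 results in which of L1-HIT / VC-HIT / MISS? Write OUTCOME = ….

  [0] addr=0x98 blk=19 s=3: MISS | VC []
  [1] addr=0x7f blk=15 s=3: MISS | VC [19]
  [2] addr=0x9b blk=19 s=3: VC-HIT | VC [15]
  [3] addr=0x7a blk=15 s=3: VC-HIT | VC [19]
  [4] addr=0x78 blk=15 s=3: L1-HIT | VC [19]
  [5] addr=0x7a blk=15 s=3: L1-HIT | VC [19]
  [6] addr=0x33 blk=6 s=2: MISS | VC [19]
  [7] addr=0x79 blk=15 s=3: L1-HIT | VC [19]
  [8] addr=0x7d blk=15 s=3: L1-HIT | VC [19]
  [9] addr=0x75 blk=14 s=2: MISS | VC [19, 6]
  [10] addr=0x79 blk=15 s=3: L1-HIT | VC [19, 6]
  [11] addr=0x78 blk=15 s=3: L1-HIT | VC [19, 6]
  [12] addr=0x7c blk=15 s=3: L1-HIT | VC [19, 6]
  [13] addr=0xb1 blk=22 s=2: MISS | VC [19, 6, 14]

OUTCOME = L1-HIT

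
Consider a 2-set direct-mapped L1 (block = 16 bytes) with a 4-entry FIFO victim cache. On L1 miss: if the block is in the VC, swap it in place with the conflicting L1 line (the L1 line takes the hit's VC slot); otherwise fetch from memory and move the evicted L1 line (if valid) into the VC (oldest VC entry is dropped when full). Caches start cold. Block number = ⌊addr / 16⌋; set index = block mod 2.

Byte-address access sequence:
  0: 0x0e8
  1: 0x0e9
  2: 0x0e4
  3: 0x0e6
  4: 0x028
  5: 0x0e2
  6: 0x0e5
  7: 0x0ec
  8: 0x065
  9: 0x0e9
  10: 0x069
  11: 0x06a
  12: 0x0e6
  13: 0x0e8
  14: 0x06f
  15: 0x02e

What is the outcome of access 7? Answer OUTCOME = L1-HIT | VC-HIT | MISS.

  [0] addr=0xe8 blk=14 s=0: MISS | VC []
  [1] addr=0xe9 blk=14 s=0: L1-HIT | VC []
  [2] addr=0xe4 blk=14 s=0: L1-HIT | VC []
  [3] addr=0xe6 blk=14 s=0: L1-HIT | VC []
  [4] addr=0x28 blk=2 s=0: MISS | VC [14]
  [5] addr=0xe2 blk=14 s=0: VC-HIT | VC [2]
  [6] addr=0xe5 blk=14 s=0: L1-HIT | VC [2]
  [7] addr=0xec blk=14 s=0: L1-HIT | VC [2]
  [8] addr=0x65 blk=6 s=0: MISS | VC [2, 14]
  [9] addr=0xe9 blk=14 s=0: VC-HIT | VC [2, 6]
  [10] addr=0x69 blk=6 s=0: VC-HIT | VC [2, 14]
  [11] addr=0x6a blk=6 s=0: L1-HIT | VC [2, 14]
  [12] addr=0xe6 blk=14 s=0: VC-HIT | VC [2, 6]
  [13] addr=0xe8 blk=14 s=0: L1-HIT | VC [2, 6]
  [14] addr=0x6f blk=6 s=0: VC-HIT | VC [2, 14]
  [15] addr=0x2e blk=2 s=0: VC-HIT | VC [6, 14]

OUTCOME = L1-HIT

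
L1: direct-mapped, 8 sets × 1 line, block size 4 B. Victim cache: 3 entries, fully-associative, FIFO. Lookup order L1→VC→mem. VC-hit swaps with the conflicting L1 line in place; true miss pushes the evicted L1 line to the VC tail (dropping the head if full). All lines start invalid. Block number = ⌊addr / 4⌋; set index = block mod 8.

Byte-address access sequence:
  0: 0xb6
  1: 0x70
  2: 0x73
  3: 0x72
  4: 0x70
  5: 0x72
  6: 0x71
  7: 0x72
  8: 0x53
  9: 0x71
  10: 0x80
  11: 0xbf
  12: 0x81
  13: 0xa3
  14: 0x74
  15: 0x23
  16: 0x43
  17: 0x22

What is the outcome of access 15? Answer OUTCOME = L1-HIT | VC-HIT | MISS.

0: 0xb6 (blk 45, set 5) → MISS  vc=[]
1: 0x70 (blk 28, set 4) → MISS  vc=[]
2: 0x73 (blk 28, set 4) → L1-HIT  vc=[]
3: 0x72 (blk 28, set 4) → L1-HIT  vc=[]
4: 0x70 (blk 28, set 4) → L1-HIT  vc=[]
5: 0x72 (blk 28, set 4) → L1-HIT  vc=[]
6: 0x71 (blk 28, set 4) → L1-HIT  vc=[]
7: 0x72 (blk 28, set 4) → L1-HIT  vc=[]
8: 0x53 (blk 20, set 4) → MISS  vc=[28]
9: 0x71 (blk 28, set 4) → VC-HIT  vc=[20]
10: 0x80 (blk 32, set 0) → MISS  vc=[20]
11: 0xbf (blk 47, set 7) → MISS  vc=[20]
12: 0x81 (blk 32, set 0) → L1-HIT  vc=[20]
13: 0xa3 (blk 40, set 0) → MISS  vc=[20, 32]
14: 0x74 (blk 29, set 5) → MISS  vc=[20, 32, 45]
15: 0x23 (blk 8, set 0) → MISS  vc=[32, 45, 40]
16: 0x43 (blk 16, set 0) → MISS  vc=[45, 40, 8]
17: 0x22 (blk 8, set 0) → VC-HIT  vc=[45, 40, 16]

OUTCOME = MISS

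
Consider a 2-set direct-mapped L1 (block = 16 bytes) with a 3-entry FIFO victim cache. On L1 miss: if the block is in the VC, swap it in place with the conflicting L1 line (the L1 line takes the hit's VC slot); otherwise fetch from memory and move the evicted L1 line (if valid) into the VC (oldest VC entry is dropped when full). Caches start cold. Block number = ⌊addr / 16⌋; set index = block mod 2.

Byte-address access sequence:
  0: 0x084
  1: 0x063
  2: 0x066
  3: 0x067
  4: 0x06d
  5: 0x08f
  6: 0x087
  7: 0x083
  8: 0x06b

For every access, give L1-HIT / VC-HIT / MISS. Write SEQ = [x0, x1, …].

SEQ = [MISS, MISS, L1-HIT, L1-HIT, L1-HIT, VC-HIT, L1-HIT, L1-HIT, VC-HIT]

  [0] addr=0x84 blk=8 s=0: MISS | VC []
  [1] addr=0x63 blk=6 s=0: MISS | VC [8]
  [2] addr=0x66 blk=6 s=0: L1-HIT | VC [8]
  [3] addr=0x67 blk=6 s=0: L1-HIT | VC [8]
  [4] addr=0x6d blk=6 s=0: L1-HIT | VC [8]
  [5] addr=0x8f blk=8 s=0: VC-HIT | VC [6]
  [6] addr=0x87 blk=8 s=0: L1-HIT | VC [6]
  [7] addr=0x83 blk=8 s=0: L1-HIT | VC [6]
  [8] addr=0x6b blk=6 s=0: VC-HIT | VC [8]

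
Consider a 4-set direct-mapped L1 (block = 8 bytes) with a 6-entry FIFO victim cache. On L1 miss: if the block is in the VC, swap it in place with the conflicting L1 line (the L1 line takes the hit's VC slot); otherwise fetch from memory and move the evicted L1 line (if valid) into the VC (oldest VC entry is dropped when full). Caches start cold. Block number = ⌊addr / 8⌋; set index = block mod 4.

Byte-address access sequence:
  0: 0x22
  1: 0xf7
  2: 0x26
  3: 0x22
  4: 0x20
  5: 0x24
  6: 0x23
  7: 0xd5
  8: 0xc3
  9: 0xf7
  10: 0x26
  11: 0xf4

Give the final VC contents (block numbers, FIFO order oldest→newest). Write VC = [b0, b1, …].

VC = [26, 24]

  [0] addr=0x22 blk=4 s=0: MISS | VC []
  [1] addr=0xf7 blk=30 s=2: MISS | VC []
  [2] addr=0x26 blk=4 s=0: L1-HIT | VC []
  [3] addr=0x22 blk=4 s=0: L1-HIT | VC []
  [4] addr=0x20 blk=4 s=0: L1-HIT | VC []
  [5] addr=0x24 blk=4 s=0: L1-HIT | VC []
  [6] addr=0x23 blk=4 s=0: L1-HIT | VC []
  [7] addr=0xd5 blk=26 s=2: MISS | VC [30]
  [8] addr=0xc3 blk=24 s=0: MISS | VC [30, 4]
  [9] addr=0xf7 blk=30 s=2: VC-HIT | VC [26, 4]
  [10] addr=0x26 blk=4 s=0: VC-HIT | VC [26, 24]
  [11] addr=0xf4 blk=30 s=2: L1-HIT | VC [26, 24]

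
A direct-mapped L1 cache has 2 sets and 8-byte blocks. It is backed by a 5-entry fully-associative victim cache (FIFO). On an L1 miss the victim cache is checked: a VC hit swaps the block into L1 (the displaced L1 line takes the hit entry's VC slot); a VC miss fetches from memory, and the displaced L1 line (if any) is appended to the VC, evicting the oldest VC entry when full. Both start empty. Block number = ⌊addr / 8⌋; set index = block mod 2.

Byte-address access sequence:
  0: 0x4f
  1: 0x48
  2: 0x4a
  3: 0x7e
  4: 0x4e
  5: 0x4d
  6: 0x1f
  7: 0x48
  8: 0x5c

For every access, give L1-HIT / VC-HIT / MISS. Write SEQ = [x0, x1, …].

SEQ = [MISS, L1-HIT, L1-HIT, MISS, VC-HIT, L1-HIT, MISS, VC-HIT, MISS]

0: 0x4f (blk 9, set 1) → MISS  vc=[]
1: 0x48 (blk 9, set 1) → L1-HIT  vc=[]
2: 0x4a (blk 9, set 1) → L1-HIT  vc=[]
3: 0x7e (blk 15, set 1) → MISS  vc=[9]
4: 0x4e (blk 9, set 1) → VC-HIT  vc=[15]
5: 0x4d (blk 9, set 1) → L1-HIT  vc=[15]
6: 0x1f (blk 3, set 1) → MISS  vc=[15, 9]
7: 0x48 (blk 9, set 1) → VC-HIT  vc=[15, 3]
8: 0x5c (blk 11, set 1) → MISS  vc=[15, 3, 9]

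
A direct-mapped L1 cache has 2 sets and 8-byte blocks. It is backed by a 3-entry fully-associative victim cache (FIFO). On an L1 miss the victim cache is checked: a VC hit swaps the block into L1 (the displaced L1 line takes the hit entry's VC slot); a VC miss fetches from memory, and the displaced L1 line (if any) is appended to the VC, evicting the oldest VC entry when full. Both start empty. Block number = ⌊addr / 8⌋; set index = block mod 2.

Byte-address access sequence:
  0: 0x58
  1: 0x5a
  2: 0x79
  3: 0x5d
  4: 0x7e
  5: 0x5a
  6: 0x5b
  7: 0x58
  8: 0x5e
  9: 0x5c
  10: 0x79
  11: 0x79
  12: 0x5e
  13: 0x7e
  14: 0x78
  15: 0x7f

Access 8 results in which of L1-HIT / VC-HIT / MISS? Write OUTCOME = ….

#0 0x58→b11/s1 MISS; vc=[]
#1 0x5a→b11/s1 L1-HIT; vc=[]
#2 0x79→b15/s1 MISS; vc=[11]
#3 0x5d→b11/s1 VC-HIT; vc=[15]
#4 0x7e→b15/s1 VC-HIT; vc=[11]
#5 0x5a→b11/s1 VC-HIT; vc=[15]
#6 0x5b→b11/s1 L1-HIT; vc=[15]
#7 0x58→b11/s1 L1-HIT; vc=[15]
#8 0x5e→b11/s1 L1-HIT; vc=[15]
#9 0x5c→b11/s1 L1-HIT; vc=[15]
#10 0x79→b15/s1 VC-HIT; vc=[11]
#11 0x79→b15/s1 L1-HIT; vc=[11]
#12 0x5e→b11/s1 VC-HIT; vc=[15]
#13 0x7e→b15/s1 VC-HIT; vc=[11]
#14 0x78→b15/s1 L1-HIT; vc=[11]
#15 0x7f→b15/s1 L1-HIT; vc=[11]

OUTCOME = L1-HIT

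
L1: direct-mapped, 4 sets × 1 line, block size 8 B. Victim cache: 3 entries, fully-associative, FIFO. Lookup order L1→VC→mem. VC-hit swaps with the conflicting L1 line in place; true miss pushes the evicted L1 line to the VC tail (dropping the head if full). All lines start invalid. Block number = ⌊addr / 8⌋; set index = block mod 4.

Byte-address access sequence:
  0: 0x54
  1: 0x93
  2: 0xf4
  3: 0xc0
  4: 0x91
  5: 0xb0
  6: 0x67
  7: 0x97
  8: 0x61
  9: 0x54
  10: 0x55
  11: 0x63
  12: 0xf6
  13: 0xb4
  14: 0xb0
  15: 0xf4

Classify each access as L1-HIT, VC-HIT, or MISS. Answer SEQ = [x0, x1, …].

#0 0x54→b10/s2 MISS; vc=[]
#1 0x93→b18/s2 MISS; vc=[10]
#2 0xf4→b30/s2 MISS; vc=[10,18]
#3 0xc0→b24/s0 MISS; vc=[10,18]
#4 0x91→b18/s2 VC-HIT; vc=[10,30]
#5 0xb0→b22/s2 MISS; vc=[10,30,18]
#6 0x67→b12/s0 MISS; vc=[30,18,24]
#7 0x97→b18/s2 VC-HIT; vc=[30,22,24]
#8 0x61→b12/s0 L1-HIT; vc=[30,22,24]
#9 0x54→b10/s2 MISS; vc=[22,24,18]
#10 0x55→b10/s2 L1-HIT; vc=[22,24,18]
#11 0x63→b12/s0 L1-HIT; vc=[22,24,18]
#12 0xf6→b30/s2 MISS; vc=[24,18,10]
#13 0xb4→b22/s2 MISS; vc=[18,10,30]
#14 0xb0→b22/s2 L1-HIT; vc=[18,10,30]
#15 0xf4→b30/s2 VC-HIT; vc=[18,10,22]

SEQ = [MISS, MISS, MISS, MISS, VC-HIT, MISS, MISS, VC-HIT, L1-HIT, MISS, L1-HIT, L1-HIT, MISS, MISS, L1-HIT, VC-HIT]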